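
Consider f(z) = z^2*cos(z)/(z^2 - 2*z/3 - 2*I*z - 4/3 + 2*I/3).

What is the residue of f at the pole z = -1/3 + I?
Write f(z) = P(z)/Q(z) with P(z) = z^2*cos(z) and Q(z) = z^2 - 2*z/3 - 2*I*z - 4/3 + 2*I/3.
The denominator factors as Q(z) = (z - 1 - I)*(z + 1/3 - I), so z = -1/3 + I is a simple zero of Q and P is analytic there; z = -1/3 + I is therefore a simple pole and
  Res(f, z₀) = P(z₀)/Q'(z₀).

Q'(z) = 2*z - 2/3 - 2*I, so Q'(-1/3 + I) = -4/3.
P(-1/3 + I) = (-8/9 - 2*I/3)*cos(1/3 - I).

Res(f, -1/3 + I) = ((-8/9 - 2*I/3)*cos(1/3 - I))/(-4/3) = (2/3 + I/2)*cos(1/3 - I)

Final answer: (2/3 + I/2)*cos(1/3 - I)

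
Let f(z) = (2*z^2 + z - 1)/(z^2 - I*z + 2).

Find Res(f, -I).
Write f(z) = P(z)/Q(z) with P(z) = 2*z^2 + z - 1 and Q(z) = z^2 - I*z + 2.
The denominator factors as Q(z) = (z - 2*I)*(z + I), so z = -I is a simple zero of Q and P is analytic there; z = -I is therefore a simple pole and
  Res(f, z₀) = P(z₀)/Q'(z₀).

Q'(z) = 2*z - I, so Q'(-I) = -3*I.
P(-I) = -3 - I.

Res(f, -I) = (-3 - I)/(-3*I) = 1/3 - I

Final answer: 1/3 - I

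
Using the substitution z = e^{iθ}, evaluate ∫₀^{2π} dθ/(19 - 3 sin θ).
Call the integral J. The integrand is 2π-periodic and we integrate over a full period, so shifting θ does not change the value (θ → θ + π/2 turns sin θ into cos θ; θ → θ + π flips the sign of the trig term). Hence
  J = ∫₀^{2π} dθ/(19 + 3 cos θ).
Put z = e^{iθ}: then cos θ = (z + 1/z)/2, dθ = dz/(iz), and z runs once counterclockwise around |z| = 1:
  J = ∮_{|z|=1} 1/(19 + 3*(z + 1/z)/2) · dz/(iz) = (2/i) ∮_{|z|=1} dz/(3*z^2 + 38*z + 3).
The roots of 3*z^2 + 38*z + 3 are z = (-19 ± sqrt(19^2 - 3^2))/3, with sqrt(352) = 4*sqrt(22); their product is 1, so only z₊ = -19/3 + 4*sqrt(22)/3 lies inside the unit circle (z₋ = -19/3 - 4*sqrt(22)/3 lies outside).
z₊ is a simple zero of q(z) = 3*z^2 + 38*z + 3, so Res(1/q, z₊) = 1/q'(z₊) with q'(z) = 6*z + 38; and q'(z₊) = 3*(z₊ - z₋) = 8*sqrt(22).
Therefore J = (2/i) · 2πi · 1/(8*sqrt(22)) = 2*pi/(4*sqrt(22)) = sqrt(22)*pi/44

Final answer: sqrt(22)*pi/44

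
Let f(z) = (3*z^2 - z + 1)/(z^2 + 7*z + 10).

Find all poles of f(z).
The singularities of f are the zeros of the denominator. Factoring,
  z^2 + 7*z + 10 = (z + 5)*(z + 2)
so the candidates are z = -5, z = -2.

Check the numerator P(z) = 3*z^2 - z + 1 at each one:
  P(-5) = 81 ≠ 0, so z = -5 is a (simple) pole.
  P(-2) = 15 ≠ 0, so z = -2 is a (simple) pole.

Poles of f: {-5, -2}

Final answer: {-5, -2}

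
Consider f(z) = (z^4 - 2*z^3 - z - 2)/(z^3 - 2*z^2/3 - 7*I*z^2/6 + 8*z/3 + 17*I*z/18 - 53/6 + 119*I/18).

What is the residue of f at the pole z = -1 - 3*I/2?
Write f(z) = P(z)/Q(z) with P(z) = z^4 - 2*z^3 - z - 2 and Q(z) = z^3 - 2*z^2/3 - 7*I*z^2/6 + 8*z/3 + 17*I*z/18 - 53/6 + 119*I/18.
The denominator factors as Q(z) = (z + 1/3 - 3*I)*(z + 1 + 3*I/2)*(z - 2 + I/3), so z = -1 - 3*I/2 is a simple zero of Q and P is analytic there; z = -1 - 3*I/2 is therefore a simple pole and
  Res(f, z₀) = P(z₀)/Q'(z₀).

Q'(z) = 3*z^2 - 4*z/3 - 7*I*z/3 + 8/3 + 17*I/18, so Q'(-1 - 3*I/2) = -13/4 + 257*I/18.
P(-1 - 3*I/2) = -319/16 - 15*I/4.

Res(f, -1 - 3*I/2) = (-319/16 - 15*I/4)/(-13/4 + 257*I/18) = 58347/1111540 + 769437*I/555770

Final answer: 58347/1111540 + 769437*I/555770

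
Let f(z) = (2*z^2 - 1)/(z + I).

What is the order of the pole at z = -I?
1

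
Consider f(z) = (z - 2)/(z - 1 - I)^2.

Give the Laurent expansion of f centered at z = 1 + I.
(-1 + I)/(z - 1 - I)^2 + 1/(z - 1 - I)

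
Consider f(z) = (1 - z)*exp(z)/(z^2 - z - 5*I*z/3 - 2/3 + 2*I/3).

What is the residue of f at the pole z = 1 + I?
(-3/10 - 9*I/10)*exp(1 + I)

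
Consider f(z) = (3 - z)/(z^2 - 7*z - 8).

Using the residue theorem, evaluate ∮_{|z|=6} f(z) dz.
-8*I*pi/9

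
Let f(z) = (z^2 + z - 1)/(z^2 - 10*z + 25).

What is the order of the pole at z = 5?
2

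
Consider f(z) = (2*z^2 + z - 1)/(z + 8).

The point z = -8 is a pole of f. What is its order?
1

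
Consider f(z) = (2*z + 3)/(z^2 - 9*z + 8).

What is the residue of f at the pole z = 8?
Write f(z) = P(z)/Q(z) with P(z) = 2*z + 3 and Q(z) = z^2 - 9*z + 8.
The denominator factors as Q(z) = (z - 1)*(z - 8), so z = 8 is a simple zero of Q and P is analytic there; z = 8 is therefore a simple pole and
  Res(f, z₀) = P(z₀)/Q'(z₀).

Q'(z) = 2*z - 9, so Q'(8) = 7.
P(8) = 19.

Res(f, 8) = (19)/(7) = 19/7

Final answer: 19/7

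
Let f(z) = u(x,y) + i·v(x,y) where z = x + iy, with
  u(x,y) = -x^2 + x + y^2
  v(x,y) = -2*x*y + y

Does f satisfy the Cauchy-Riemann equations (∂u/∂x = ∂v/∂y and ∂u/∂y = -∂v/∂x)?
∂u/∂x = 1 - 2*x
∂v/∂y = 1 - 2*x
∂u/∂y = 2*y
∂v/∂x = -2*y
∂u/∂x = ∂v/∂y and ∂u/∂y = -∂v/∂x hold identically; f is analytic.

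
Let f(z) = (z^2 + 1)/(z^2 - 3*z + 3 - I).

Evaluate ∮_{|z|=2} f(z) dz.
By the residue theorem, ∮_C f(z) dz = 2πi · (sum of the residues of f at the poles inside |z| = 2).

The denominator factors as (z - 2 - I)*(z - 1 + I), so the singularities of f are simple poles at z = 2 + I, z = 1 - I.
  |2 + I|² = 5 > 4 = 2², so this pole is outside the contour.
  |1 - I|² = 2 < 4 = 2², so this pole is inside the contour.

With P(z) = z^2 + 1 and Q(z) = z^2 - 3*z + 3 - I, each pole is simple, so Res(f, z₀) = P(z₀)/Q'(z₀) with Q'(z) = 2*z - 3.
  Res(f, 1 - I) = P(1 - I)/Q'(1 - I) = (1 - 2*I)/(-1 - 2*I) = 3/5 + 4*I/5

∮_C f(z) dz = 2πi · (3/5 + 4*I/5) = pi*(-8/5 + 6*I/5)

Final answer: pi*(-8/5 + 6*I/5)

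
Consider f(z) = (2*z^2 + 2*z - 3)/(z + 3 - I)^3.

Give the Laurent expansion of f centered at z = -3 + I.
(7 - 10*I)/(z + 3 - I)^3 + (-10 + 4*I)/(z + 3 - I)^2 + 2/(z + 3 - I)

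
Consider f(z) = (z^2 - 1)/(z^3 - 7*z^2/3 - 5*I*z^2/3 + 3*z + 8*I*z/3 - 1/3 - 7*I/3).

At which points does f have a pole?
The singularities of f are the zeros of the denominator. Factoring,
  z^3 - 7*z^2/3 - 5*I*z^2/3 + 3*z + 8*I*z/3 - 1/3 - 7*I/3 = (z - 1 + I)*(z - 1 - 2*I)*(z - 1/3 - 2*I/3)
so the candidates are z = 1 - I, z = 1 + 2*I, z = 1/3 + 2*I/3.

Check the numerator P(z) = z^2 - 1 at each one:
  P(1 - I) = -1 - 2*I ≠ 0, so z = 1 - I is a (simple) pole.
  P(1 + 2*I) = -4 + 4*I ≠ 0, so z = 1 + 2*I is a (simple) pole.
  P(1/3 + 2*I/3) = -4/3 + 4*I/9 ≠ 0, so z = 1/3 + 2*I/3 is a (simple) pole.

Poles of f: {1/3 + 2*I/3, 1 - I, 1 + 2*I}

Final answer: {1/3 + 2*I/3, 1 - I, 1 + 2*I}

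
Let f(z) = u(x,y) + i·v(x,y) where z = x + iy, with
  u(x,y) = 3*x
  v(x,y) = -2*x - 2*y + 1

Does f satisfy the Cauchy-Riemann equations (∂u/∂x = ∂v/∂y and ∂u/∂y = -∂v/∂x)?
∂u/∂x = 3
∂v/∂y = -2
∂u/∂y = 0
∂v/∂x = -2
∂u/∂x ≠ ∂v/∂y and ∂u/∂y ≠ -∂v/∂x; the Cauchy-Riemann equations are not satisfied, so f is not analytic.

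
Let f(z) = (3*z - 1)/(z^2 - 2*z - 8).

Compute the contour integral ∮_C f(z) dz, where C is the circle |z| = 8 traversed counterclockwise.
6*I*pi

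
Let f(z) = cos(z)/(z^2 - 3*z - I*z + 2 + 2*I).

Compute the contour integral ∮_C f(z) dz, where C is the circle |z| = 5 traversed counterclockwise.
By the residue theorem, ∮_C f(z) dz = 2πi · (sum of the residues of f at the poles inside |z| = 5).

The denominator factors as (z - 2)*(z - 1 - I), so the singularities of f are simple poles at z = 2, z = 1 + I.
  |2|² = 4 < 25 = 5², so this pole is inside the contour.
  |1 + I|² = 2 < 25 = 5², so this pole is inside the contour.

With P(z) = cos(z) and Q(z) = z^2 - 3*z - I*z + 2 + 2*I, each pole is simple, so Res(f, z₀) = P(z₀)/Q'(z₀) with Q'(z) = 2*z - 3 - I.
  Res(f, 2) = P(2)/Q'(2) = (cos(2))/(1 - I) = (1/2 + I/2)*cos(2)
  Res(f, 1 + I) = P(1 + I)/Q'(1 + I) = (cos(1 + I))/(-1 + I) = (-1/2 - I/2)*cos(1 + I)

Sum of residues inside C: (1/2 + I/2)*cos(2) + (-1/2 - I/2)*cos(1 + I)
∮_C f(z) dz = 2πi · ((1/2 + I/2)*cos(2) + (-1/2 - I/2)*cos(1 + I)) = pi*(1 - I)*cos(1 + I) + pi*(-1 + I)*cos(2)

Final answer: pi*(1 - I)*cos(1 + I) + pi*(-1 + I)*cos(2)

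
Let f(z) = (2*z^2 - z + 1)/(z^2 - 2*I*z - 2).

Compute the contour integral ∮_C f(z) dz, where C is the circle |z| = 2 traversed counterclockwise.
By the residue theorem, ∮_C f(z) dz = 2πi · (sum of the residues of f at the poles inside |z| = 2).

The denominator factors as (z - 1 - I)*(z + 1 - I), so the singularities of f are simple poles at z = 1 + I, z = -1 + I.
  |1 + I|² = 2 < 4 = 2², so this pole is inside the contour.
  |-1 + I|² = 2 < 4 = 2², so this pole is inside the contour.

With P(z) = 2*z^2 - z + 1 and Q(z) = z^2 - 2*I*z - 2, each pole is simple, so Res(f, z₀) = P(z₀)/Q'(z₀) with Q'(z) = 2*z - 2*I.
  Res(f, 1 + I) = P(1 + I)/Q'(1 + I) = (3*I)/(2) = 3*I/2
  Res(f, -1 + I) = P(-1 + I)/Q'(-1 + I) = (2 - 5*I)/(-2) = -1 + 5*I/2

Sum of residues inside C: -1 + 4*I
∮_C f(z) dz = 2πi · (-1 + 4*I) = pi*(-8 - 2*I)

Final answer: pi*(-8 - 2*I)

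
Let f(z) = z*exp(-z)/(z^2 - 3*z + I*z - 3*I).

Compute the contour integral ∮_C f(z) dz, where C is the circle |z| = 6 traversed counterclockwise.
pi*(-3/5 + I/5)*exp(I) + pi*(3/5 + 9*I/5)*exp(-3)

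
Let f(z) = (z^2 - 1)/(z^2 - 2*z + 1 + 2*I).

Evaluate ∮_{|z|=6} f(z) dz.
By the residue theorem, ∮_C f(z) dz = 2πi · (sum of the residues of f at the poles inside |z| = 6).

The denominator factors as (z - I)*(z - 2 + I), so the singularities of f are simple poles at z = I, z = 2 - I.
  |I|² = 1 < 36 = 6², so this pole is inside the contour.
  |2 - I|² = 5 < 36 = 6², so this pole is inside the contour.

With P(z) = z^2 - 1 and Q(z) = z^2 - 2*z + 1 + 2*I, each pole is simple, so Res(f, z₀) = P(z₀)/Q'(z₀) with Q'(z) = 2*z - 2.
  Res(f, I) = P(I)/Q'(I) = (-2)/(-2 + 2*I) = 1/2 + I/2
  Res(f, 2 - I) = P(2 - I)/Q'(2 - I) = (2 - 4*I)/(2 - 2*I) = 3/2 - I/2

Sum of residues inside C: 2
∮_C f(z) dz = 2πi · (2) = 4*I*pi

Final answer: 4*I*pi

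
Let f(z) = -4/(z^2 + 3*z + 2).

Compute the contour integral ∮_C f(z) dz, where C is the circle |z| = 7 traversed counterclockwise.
By the residue theorem, ∮_C f(z) dz = 2πi · (sum of the residues of f at the poles inside |z| = 7).

The denominator factors as (z + 1)*(z + 2), so the singularities of f are simple poles at z = -1, z = -2.
  |-1|² = 1 < 49 = 7², so this pole is inside the contour.
  |-2|² = 4 < 49 = 7², so this pole is inside the contour.

With P(z) = -4 and Q(z) = z^2 + 3*z + 2, each pole is simple, so Res(f, z₀) = P(z₀)/Q'(z₀) with Q'(z) = 2*z + 3.
  Res(f, -1) = P(-1)/Q'(-1) = (-4)/(1) = -4
  Res(f, -2) = P(-2)/Q'(-2) = (-4)/(-1) = 4

Sum of residues inside C: 0
∮_C f(z) dz = 2πi · (0) = 0

Final answer: 0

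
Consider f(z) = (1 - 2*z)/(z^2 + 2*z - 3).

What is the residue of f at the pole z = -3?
Write f(z) = P(z)/Q(z) with P(z) = 1 - 2*z and Q(z) = z^2 + 2*z - 3.
The denominator factors as Q(z) = (z + 3)*(z - 1), so z = -3 is a simple zero of Q and P is analytic there; z = -3 is therefore a simple pole and
  Res(f, z₀) = P(z₀)/Q'(z₀).

Q'(z) = 2*z + 2, so Q'(-3) = -4.
P(-3) = 7.

Res(f, -3) = (7)/(-4) = -7/4

Final answer: -7/4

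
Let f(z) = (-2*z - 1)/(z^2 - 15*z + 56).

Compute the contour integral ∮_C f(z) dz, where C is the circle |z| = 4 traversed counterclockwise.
By the residue theorem, ∮_C f(z) dz = 2πi · (sum of the residues of f at the poles inside |z| = 4).

The denominator factors as (z - 7)*(z - 8), so the singularities of f are simple poles at z = 7, z = 8.
  |7|² = 49 > 16 = 4², so this pole is outside the contour.
  |8|² = 64 > 16 = 4², so this pole is outside the contour.

No pole lies inside the contour, so f is analytic on and inside C and the integral is 0 (Cauchy's theorem).

Final answer: 0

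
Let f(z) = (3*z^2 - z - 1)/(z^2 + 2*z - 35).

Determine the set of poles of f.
The singularities of f are the zeros of the denominator. Factoring,
  z^2 + 2*z - 35 = (z + 7)*(z - 5)
so the candidates are z = -7, z = 5.

Check the numerator P(z) = 3*z^2 - z - 1 at each one:
  P(-7) = 153 ≠ 0, so z = -7 is a (simple) pole.
  P(5) = 69 ≠ 0, so z = 5 is a (simple) pole.

Poles of f: {-7, 5}

Final answer: {-7, 5}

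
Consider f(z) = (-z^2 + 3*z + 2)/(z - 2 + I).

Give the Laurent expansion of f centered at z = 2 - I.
(5 + I)/(z - 2 + I) - 1 + 2*I - (z - 2 + I)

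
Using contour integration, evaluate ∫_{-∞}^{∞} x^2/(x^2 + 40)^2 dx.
sqrt(10)*pi/40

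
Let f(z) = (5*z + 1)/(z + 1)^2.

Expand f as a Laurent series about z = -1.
Put w = z - (-1), i.e. z = w - 1. The denominator is w^2, so it suffices to rewrite the numerator in powers of w.

P(z) = 5*z + 1
P(w - 1) = -4 + 5*w

Dividing each term by w^2:
  f = -4/w^2 + 5/w

Substituting back w = z + 1:
  f(z) = -4/(z + 1)^2 + 5/(z + 1)

The series is finite because the numerator is a polynomial; the negative powers form the principal part, and the coefficient of 1/(z + 1) gives Res(f, -1) = 5.

Final answer: -4/(z + 1)^2 + 5/(z + 1)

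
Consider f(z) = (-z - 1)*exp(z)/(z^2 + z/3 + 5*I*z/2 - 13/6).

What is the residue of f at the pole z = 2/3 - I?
Write f(z) = P(z)/Q(z) with P(z) = (-z - 1)*exp(z) and Q(z) = z^2 + z/3 + 5*I*z/2 - 13/6.
The denominator factors as Q(z) = (z + 1 + 3*I/2)*(z - 2/3 + I), so z = 2/3 - I is a simple zero of Q and P is analytic there; z = 2/3 - I is therefore a simple pole and
  Res(f, z₀) = P(z₀)/Q'(z₀).

Q'(z) = 2*z + 1/3 + 5*I/2, so Q'(2/3 - I) = 5/3 + I/2.
P(2/3 - I) = (-5/3 + I)*exp(2/3 - I).

Res(f, 2/3 - I) = ((-5/3 + I)*exp(2/3 - I))/(5/3 + I/2) = (-82/109 + 90*I/109)*exp(2/3 - I)

Final answer: (-82/109 + 90*I/109)*exp(2/3 - I)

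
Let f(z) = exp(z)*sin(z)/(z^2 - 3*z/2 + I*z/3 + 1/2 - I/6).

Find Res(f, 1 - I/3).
Write f(z) = P(z)/Q(z) with P(z) = exp(z)*sin(z) and Q(z) = z^2 - 3*z/2 + I*z/3 + 1/2 - I/6.
The denominator factors as Q(z) = (z - 1/2)*(z - 1 + I/3), so z = 1 - I/3 is a simple zero of Q and P is analytic there; z = 1 - I/3 is therefore a simple pole and
  Res(f, z₀) = P(z₀)/Q'(z₀).

Q'(z) = 2*z - 3/2 + I/3, so Q'(1 - I/3) = 1/2 - I/3.
P(1 - I/3) = exp(1 - I/3)*sin(1 - I/3).

Res(f, 1 - I/3) = (exp(1 - I/3)*sin(1 - I/3))/(1/2 - I/3) = (18/13 + 12*I/13)*exp(1 - I/3)*sin(1 - I/3)

Final answer: (18/13 + 12*I/13)*exp(1 - I/3)*sin(1 - I/3)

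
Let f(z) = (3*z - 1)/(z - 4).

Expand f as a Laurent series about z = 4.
Put w = z - (4), i.e. z = w + 4. The denominator is w, so it suffices to rewrite the numerator in powers of w.

P(z) = 3*z - 1
P(w + 4) = 11 + 3*w

Dividing each term by w:
  f = 11/w + 3

Substituting back w = z - 4:
  f(z) = 11/(z - 4) + 3

The series is finite because the numerator is a polynomial; the negative powers form the principal part, and the coefficient of 1/(z - 4) gives Res(f, 4) = 11.

Final answer: 11/(z - 4) + 3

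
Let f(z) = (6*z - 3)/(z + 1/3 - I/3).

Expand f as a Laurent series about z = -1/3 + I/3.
Put w = z - (-1/3 + I/3), i.e. z = w - 1/3 + I/3. The denominator is w, so it suffices to rewrite the numerator in powers of w.

P(z) = 6*z - 3
P(w - 1/3 + I/3) = -5 + 2*I + 6*w

Dividing each term by w:
  f = (-5 + 2*I)/w + 6

Substituting back w = z + 1/3 - I/3:
  f(z) = (-5 + 2*I)/(z + 1/3 - I/3) + 6

The series is finite because the numerator is a polynomial; the negative powers form the principal part, and the coefficient of 1/(z + 1/3 - I/3) gives Res(f, -1/3 + I/3) = -5 + 2*I.

Final answer: (-5 + 2*I)/(z + 1/3 - I/3) + 6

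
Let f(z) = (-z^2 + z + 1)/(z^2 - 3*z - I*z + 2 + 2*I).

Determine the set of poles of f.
The singularities of f are the zeros of the denominator. Factoring,
  z^2 - 3*z - I*z + 2 + 2*I = (z - 2)*(z - 1 - I)
so the candidates are z = 2, z = 1 + I.

Check the numerator P(z) = -z^2 + z + 1 at each one:
  P(2) = -1 ≠ 0, so z = 2 is a (simple) pole.
  P(1 + I) = 2 - I ≠ 0, so z = 1 + I is a (simple) pole.

Poles of f: {1 + I, 2}

Final answer: {1 + I, 2}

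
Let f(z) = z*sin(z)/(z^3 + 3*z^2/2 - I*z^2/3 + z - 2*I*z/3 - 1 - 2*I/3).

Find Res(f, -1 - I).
(3/145 - 51*I/145)*sin(1 + I)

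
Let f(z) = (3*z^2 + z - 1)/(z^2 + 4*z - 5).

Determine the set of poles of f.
The singularities of f are the zeros of the denominator. Factoring,
  z^2 + 4*z - 5 = (z - 1)*(z + 5)
so the candidates are z = 1, z = -5.

Check the numerator P(z) = 3*z^2 + z - 1 at each one:
  P(1) = 3 ≠ 0, so z = 1 is a (simple) pole.
  P(-5) = 69 ≠ 0, so z = -5 is a (simple) pole.

Poles of f: {-5, 1}

Final answer: {-5, 1}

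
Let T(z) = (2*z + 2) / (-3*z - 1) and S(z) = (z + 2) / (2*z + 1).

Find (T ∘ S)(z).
(-6*z - 6)/(5*z + 7)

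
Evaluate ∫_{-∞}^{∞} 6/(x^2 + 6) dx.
sqrt(6)*pi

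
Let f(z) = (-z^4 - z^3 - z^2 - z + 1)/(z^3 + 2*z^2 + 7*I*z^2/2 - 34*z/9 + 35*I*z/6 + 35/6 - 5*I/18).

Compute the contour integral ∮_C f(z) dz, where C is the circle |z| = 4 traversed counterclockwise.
By the residue theorem, ∮_C f(z) dz = 2πi · (sum of the residues of f at the poles inside |z| = 4).

The denominator factors as (z - 1/3 - I/2)*(z - 2/3 + 3*I)*(z + 3 + I), so the singularities of f are simple poles at z = 1/3 + I/2, z = 2/3 - 3*I, z = -3 - I.
  |1/3 + I/2|² = 13/36 < 16 = 4², so this pole is inside the contour.
  |2/3 - 3*I|² = 85/9 < 16 = 4², so this pole is inside the contour.
  |-3 - I|² = 10 < 16 = 4², so this pole is inside the contour.

With P(z) = -z^4 - z^3 - z^2 - z + 1 and Q(z) = z^3 + 2*z^2 + 7*I*z^2/2 - 34*z/9 + 35*I*z/6 + 35/6 - 5*I/18, each pole is simple, so Res(f, z₀) = P(z₀)/Q'(z₀) with Q'(z) = 3*z^2 + 4*z + 7*I*z - 34/9 + 35*I/6.
  Res(f, 1/3 + I/2) = P(1/3 + I/2)/Q'(1/3 + I/2) = (1439/1296 - 169*I/216)/(-229/36 + 67*I/6) = -737159/7705620 - 28856*I/642135
  Res(f, 2/3 - 3*I) = P(2/3 - 3*I)/Q'(2/3 - 3*I) = (-2479/81 - 760*I/9)/(-52/9 - 27*I/2) = 3839872/628785 + 24214*I/69865
  Res(f, -3 - I) = P(-3 - I)/Q'(-3 - I) = (-14 - 75*I)/(137/9 - 7*I/6) = -40698/75517 - 375192*I/75517

Sum of residues inside C: 197/36 - 14*I/3
∮_C f(z) dz = 2πi · (197/36 - 14*I/3) = pi*(28/3 + 197*I/18)

Final answer: pi*(28/3 + 197*I/18)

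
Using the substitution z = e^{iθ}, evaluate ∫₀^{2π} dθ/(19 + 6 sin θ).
2*sqrt(13)*pi/65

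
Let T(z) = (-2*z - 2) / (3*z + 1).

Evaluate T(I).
Substitute z = I:
  numerator:   -2*(I) - 2 = -2 - 2*I
  denominator: 3*(I) + 1 = 1 + 3*I
T(I) = (-2 - 2*I)/(1 + 3*I); multiplying numerator and denominator by the conjugate 1 - 3*I gives (-8 + 4*I)/10 = -4/5 + 2*I/5

Final answer: -4/5 + 2*I/5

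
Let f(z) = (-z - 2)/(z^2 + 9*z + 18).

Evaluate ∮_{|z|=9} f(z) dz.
-2*I*pi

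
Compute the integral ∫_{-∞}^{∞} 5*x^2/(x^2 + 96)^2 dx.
5*sqrt(6)*pi/48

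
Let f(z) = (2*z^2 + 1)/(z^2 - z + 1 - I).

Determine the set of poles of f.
{-I, 1 + I}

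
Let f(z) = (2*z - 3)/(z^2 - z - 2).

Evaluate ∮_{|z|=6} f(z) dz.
By the residue theorem, ∮_C f(z) dz = 2πi · (sum of the residues of f at the poles inside |z| = 6).

The denominator factors as (z - 2)*(z + 1), so the singularities of f are simple poles at z = 2, z = -1.
  |2|² = 4 < 36 = 6², so this pole is inside the contour.
  |-1|² = 1 < 36 = 6², so this pole is inside the contour.

With P(z) = 2*z - 3 and Q(z) = z^2 - z - 2, each pole is simple, so Res(f, z₀) = P(z₀)/Q'(z₀) with Q'(z) = 2*z - 1.
  Res(f, 2) = P(2)/Q'(2) = (1)/(3) = 1/3
  Res(f, -1) = P(-1)/Q'(-1) = (-5)/(-3) = 5/3

Sum of residues inside C: 2
∮_C f(z) dz = 2πi · (2) = 4*I*pi

Final answer: 4*I*pi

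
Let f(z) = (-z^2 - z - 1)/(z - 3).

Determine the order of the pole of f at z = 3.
Factor the denominator:
  z - 3 = (z - 3)

The numerator P(z) = -z^2 - z - 1 has P(3) = -13 ≠ 0, so no factor of (z - 3) cancels.
Near z = 3 we can therefore write f(z) = g(z)/(z - 3) with g analytic at 3 and g(3) ≠ 0 (g is just the numerator).

Hence z = 3 is a pole of order 1.

Final answer: 1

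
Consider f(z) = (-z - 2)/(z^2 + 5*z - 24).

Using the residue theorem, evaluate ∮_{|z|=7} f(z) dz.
By the residue theorem, ∮_C f(z) dz = 2πi · (sum of the residues of f at the poles inside |z| = 7).

The denominator factors as (z - 3)*(z + 8), so the singularities of f are simple poles at z = 3, z = -8.
  |3|² = 9 < 49 = 7², so this pole is inside the contour.
  |-8|² = 64 > 49 = 7², so this pole is outside the contour.

With P(z) = -z - 2 and Q(z) = z^2 + 5*z - 24, each pole is simple, so Res(f, z₀) = P(z₀)/Q'(z₀) with Q'(z) = 2*z + 5.
  Res(f, 3) = P(3)/Q'(3) = (-5)/(11) = -5/11

∮_C f(z) dz = 2πi · (-5/11) = -10*I*pi/11

Final answer: -10*I*pi/11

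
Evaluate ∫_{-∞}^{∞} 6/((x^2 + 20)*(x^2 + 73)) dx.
Let f(z) = 6/((z^2 + 20)*(z^2 + 73)). The denominator has no real zeros and deg Q - deg P = 4 ≥ 2, so the integral of f over the upper semicircle |z| = R tends to 0 as R → ∞. Closing the contour in the upper half-plane,
  ∫_{-∞}^{∞} f(x) dx = 2πi · Σ Res(f, z_k)  over the poles with Im z_k > 0.

Zeros of the denominator: z^2 + 73 = 0 gives z = ±sqrt(73)*I; z^2 + 20 = 0 gives z = ±2*sqrt(5)*I.
Upper half-plane: z = 2*sqrt(5)*I, z = sqrt(73)*I (simple).

Each pole is a simple zero of Q(z) = z^4 + 93*z^2 + 1460, so Res(f, z₀) = P(z₀)/Q'(z₀) with P(z) = 6, Q'(z) = 4*z^3 + 186*z:
  Res(f, 2*sqrt(5)*I) = (6)/(212*sqrt(5)*I) = -3*sqrt(5)*I/530
  Res(f, sqrt(73)*I) = (6)/(-106*sqrt(73)*I) = 3*sqrt(73)*I/3869

Sum of residues: 3*I*(-73*sqrt(5) + 10*sqrt(73))/38690
∫_{-∞}^{∞} f(x) dx = 2πi · (3*I*(-73*sqrt(5) + 10*sqrt(73))/38690) = 3*pi*(-10*sqrt(73) + 73*sqrt(5))/19345

Final answer: 3*pi*(-10*sqrt(73) + 73*sqrt(5))/19345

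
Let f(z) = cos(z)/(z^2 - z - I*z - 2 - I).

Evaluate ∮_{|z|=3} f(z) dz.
By the residue theorem, ∮_C f(z) dz = 2πi · (sum of the residues of f at the poles inside |z| = 3).

The denominator factors as (z + 1)*(z - 2 - I), so the singularities of f are simple poles at z = -1, z = 2 + I.
  |-1|² = 1 < 9 = 3², so this pole is inside the contour.
  |2 + I|² = 5 < 9 = 3², so this pole is inside the contour.

With P(z) = cos(z) and Q(z) = z^2 - z - I*z - 2 - I, each pole is simple, so Res(f, z₀) = P(z₀)/Q'(z₀) with Q'(z) = 2*z - 1 - I.
  Res(f, -1) = P(-1)/Q'(-1) = (cos(1))/(-3 - I) = (-3/10 + I/10)*cos(1)
  Res(f, 2 + I) = P(2 + I)/Q'(2 + I) = (cos(2 + I))/(3 + I) = (3/10 - I/10)*cos(2 + I)

Sum of residues inside C: (3/10 - I/10)*cos(2 + I) + (-3/10 + I/10)*cos(1)
∮_C f(z) dz = 2πi · ((3/10 - I/10)*cos(2 + I) + (-3/10 + I/10)*cos(1)) = pi*(1/5 + 3*I/5)*cos(2 + I) + pi*(-1/5 - 3*I/5)*cos(1)

Final answer: pi*(1/5 + 3*I/5)*cos(2 + I) + pi*(-1/5 - 3*I/5)*cos(1)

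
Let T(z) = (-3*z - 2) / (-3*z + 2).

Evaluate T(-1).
1/5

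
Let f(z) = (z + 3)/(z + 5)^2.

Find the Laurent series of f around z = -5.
Put w = z - (-5), i.e. z = w - 5. The denominator is w^2, so it suffices to rewrite the numerator in powers of w.

P(z) = z + 3
P(w - 5) = -2 + w

Dividing each term by w^2:
  f = -2/w^2 + 1/w

Substituting back w = z + 5:
  f(z) = -2/(z + 5)^2 + 1/(z + 5)

The series is finite because the numerator is a polynomial; the negative powers form the principal part, and the coefficient of 1/(z + 5) gives Res(f, -5) = 1.

Final answer: -2/(z + 5)^2 + 1/(z + 5)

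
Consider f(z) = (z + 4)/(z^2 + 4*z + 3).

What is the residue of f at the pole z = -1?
Write f(z) = P(z)/Q(z) with P(z) = z + 4 and Q(z) = z^2 + 4*z + 3.
The denominator factors as Q(z) = (z + 1)*(z + 3), so z = -1 is a simple zero of Q and P is analytic there; z = -1 is therefore a simple pole and
  Res(f, z₀) = P(z₀)/Q'(z₀).

Q'(z) = 2*z + 4, so Q'(-1) = 2.
P(-1) = 3.

Res(f, -1) = (3)/(2) = 3/2

Final answer: 3/2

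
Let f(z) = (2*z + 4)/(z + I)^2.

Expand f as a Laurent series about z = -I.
Put w = z - (-I), i.e. z = w - I. The denominator is w^2, so it suffices to rewrite the numerator in powers of w.

P(z) = 2*z + 4
P(w - I) = 4 - 2*I + 2*w

Dividing each term by w^2:
  f = (4 - 2*I)/w^2 + 2/w

Substituting back w = z + I:
  f(z) = (4 - 2*I)/(z + I)^2 + 2/(z + I)

The series is finite because the numerator is a polynomial; the negative powers form the principal part, and the coefficient of 1/(z + I) gives Res(f, -I) = 2.

Final answer: (4 - 2*I)/(z + I)^2 + 2/(z + I)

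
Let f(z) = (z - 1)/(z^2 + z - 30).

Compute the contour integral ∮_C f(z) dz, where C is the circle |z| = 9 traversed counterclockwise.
2*I*pi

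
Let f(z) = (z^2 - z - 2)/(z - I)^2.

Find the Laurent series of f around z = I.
(-3 - I)/(z - I)^2 + (-1 + 2*I)/(z - I) + 1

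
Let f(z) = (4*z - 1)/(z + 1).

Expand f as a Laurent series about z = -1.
-5/(z + 1) + 4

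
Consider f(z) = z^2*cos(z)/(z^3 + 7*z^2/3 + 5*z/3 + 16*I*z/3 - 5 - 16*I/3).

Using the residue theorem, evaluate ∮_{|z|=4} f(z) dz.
By the residue theorem, ∮_C f(z) dz = 2πi · (sum of the residues of f at the poles inside |z| = 4).

The denominator factors as (z + 3 - 2*I)*(z - 1)*(z + 1/3 + 2*I), so the singularities of f are simple poles at z = -3 + 2*I, z = 1, z = -1/3 - 2*I.
  |-3 + 2*I|² = 13 < 16 = 4², so this pole is inside the contour.
  |1|² = 1 < 16 = 4², so this pole is inside the contour.
  |-1/3 - 2*I|² = 37/9 < 16 = 4², so this pole is inside the contour.

With P(z) = z^2*cos(z) and Q(z) = z^3 + 7*z^2/3 + 5*z/3 + 16*I*z/3 - 5 - 16*I/3, each pole is simple, so Res(f, z₀) = P(z₀)/Q'(z₀) with Q'(z) = 3*z^2 + 14*z/3 + 5/3 + 16*I/3.
  Res(f, -3 + 2*I) = P(-3 + 2*I)/Q'(-3 + 2*I) = ((5 - 12*I)*cos(3 - 2*I))/(8/3 - 64*I/3) = (303/520 + 21*I/130)*cos(3 - 2*I)
  Res(f, 1) = P(1)/Q'(1) = (cos(1))/(28/3 + 16*I/3) = (21/260 - 3*I/65)*cos(1)
  Res(f, -1/3 - 2*I) = P(-1/3 - 2*I)/Q'(-1/3 - 2*I) = ((-35/9 + 4*I/3)*cos(1/3 + 2*I))/(-104/9) = (35/104 - 3*I/26)*cos(1/3 + 2*I)

Sum of residues inside C: (35/104 - 3*I/26)*cos(1/3 + 2*I) + (303/520 + 21*I/130)*cos(3 - 2*I) + (21/260 - 3*I/65)*cos(1)
∮_C f(z) dz = 2πi · ((35/104 - 3*I/26)*cos(1/3 + 2*I) + (303/520 + 21*I/130)*cos(3 - 2*I) + (21/260 - 3*I/65)*cos(1)) = pi*(-21/65 + 303*I/260)*cos(3 - 2*I) + pi*(6/65 + 21*I/130)*cos(1) + pi*(3/13 + 35*I/52)*cos(1/3 + 2*I)

Final answer: pi*(-21/65 + 303*I/260)*cos(3 - 2*I) + pi*(6/65 + 21*I/130)*cos(1) + pi*(3/13 + 35*I/52)*cos(1/3 + 2*I)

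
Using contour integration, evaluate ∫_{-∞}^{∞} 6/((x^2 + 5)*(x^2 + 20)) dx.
Let f(z) = 6/((z^2 + 5)*(z^2 + 20)). The denominator has no real zeros and deg Q - deg P = 4 ≥ 2, so the integral of f over the upper semicircle |z| = R tends to 0 as R → ∞. Closing the contour in the upper half-plane,
  ∫_{-∞}^{∞} f(x) dx = 2πi · Σ Res(f, z_k)  over the poles with Im z_k > 0.

Zeros of the denominator: z^2 + 20 = 0 gives z = ±2*sqrt(5)*I; z^2 + 5 = 0 gives z = ±sqrt(5)*I.
Upper half-plane: z = sqrt(5)*I, z = 2*sqrt(5)*I (simple).

Each pole is a simple zero of Q(z) = z^4 + 25*z^2 + 100, so Res(f, z₀) = P(z₀)/Q'(z₀) with P(z) = 6, Q'(z) = 4*z^3 + 50*z:
  Res(f, sqrt(5)*I) = (6)/(30*sqrt(5)*I) = -sqrt(5)*I/25
  Res(f, 2*sqrt(5)*I) = (6)/(-60*sqrt(5)*I) = sqrt(5)*I/50

Sum of residues: -sqrt(5)*I/50
∫_{-∞}^{∞} f(x) dx = 2πi · (-sqrt(5)*I/50) = sqrt(5)*pi/25

Final answer: sqrt(5)*pi/25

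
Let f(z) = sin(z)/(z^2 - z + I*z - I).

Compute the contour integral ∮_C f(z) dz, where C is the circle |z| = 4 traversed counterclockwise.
pi*(1 + I)*sin(1) + pi*(-1 + I)*sinh(1)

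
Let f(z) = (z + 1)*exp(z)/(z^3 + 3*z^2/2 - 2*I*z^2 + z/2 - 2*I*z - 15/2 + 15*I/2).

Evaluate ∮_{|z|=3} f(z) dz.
pi*(-124/901 - 116*I/901)*exp(-2 - I) + pi*(-640/3233 + 940*I/3233)*exp(3/2)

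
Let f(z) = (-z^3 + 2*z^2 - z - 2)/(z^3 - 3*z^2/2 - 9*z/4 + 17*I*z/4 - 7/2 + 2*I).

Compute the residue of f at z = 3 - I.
Write f(z) = P(z)/Q(z) with P(z) = -z^3 + 2*z^2 - z - 2 and Q(z) = z^3 - 3*z^2/2 - 9*z/4 + 17*I*z/4 - 7/2 + 2*I.
The denominator factors as Q(z) = (z + 1 - 3*I/2)*(z + 1/2 + I/2)*(z - 3 + I), so z = 3 - I is a simple zero of Q and P is analytic there; z = 3 - I is therefore a simple pole and
  Res(f, z₀) = P(z₀)/Q'(z₀).

Q'(z) = 3*z^2 - 3*z - 9/4 + 17*I/4, so Q'(3 - I) = 51/4 - 43*I/4.
P(3 - I) = -7 + 15*I.

Res(f, 3 - I) = (-7 + 15*I)/(51/4 - 43*I/4) = -2004/2225 + 928*I/2225

Final answer: -2004/2225 + 928*I/2225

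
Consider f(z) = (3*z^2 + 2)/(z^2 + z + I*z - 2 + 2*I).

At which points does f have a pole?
{-2, 1 - I}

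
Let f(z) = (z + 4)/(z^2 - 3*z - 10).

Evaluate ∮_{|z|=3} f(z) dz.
By the residue theorem, ∮_C f(z) dz = 2πi · (sum of the residues of f at the poles inside |z| = 3).

The denominator factors as (z + 2)*(z - 5), so the singularities of f are simple poles at z = -2, z = 5.
  |-2|² = 4 < 9 = 3², so this pole is inside the contour.
  |5|² = 25 > 9 = 3², so this pole is outside the contour.

With P(z) = z + 4 and Q(z) = z^2 - 3*z - 10, each pole is simple, so Res(f, z₀) = P(z₀)/Q'(z₀) with Q'(z) = 2*z - 3.
  Res(f, -2) = P(-2)/Q'(-2) = (2)/(-7) = -2/7

∮_C f(z) dz = 2πi · (-2/7) = -4*I*pi/7

Final answer: -4*I*pi/7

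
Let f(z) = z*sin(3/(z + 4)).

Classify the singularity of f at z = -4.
Let u = z + 4. Then
  sin(3/u) = Σ_{k≥0} (-1)^k (3)^(2k+1)/((2k+1)!·u^(2k+1)) = 3/u - 9/(2*u^3) + 81/(40*u^5) + ...
which has infinitely many negative powers of u, so sin(3/(z + 4)) has an essential singularity at z = -4.
The extra factor z is a nonzero polynomial; if the product had at most a pole at z = -4, dividing by that polynomial would leave sin(3/(z + 4)) with at most a pole too — contradiction. (Equivalently, the product's Laurent series still has infinitely many negative powers.)
So the singularity is essential.

Final answer: essential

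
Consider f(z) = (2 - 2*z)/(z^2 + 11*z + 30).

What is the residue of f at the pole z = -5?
Write f(z) = P(z)/Q(z) with P(z) = 2 - 2*z and Q(z) = z^2 + 11*z + 30.
The denominator factors as Q(z) = (z + 5)*(z + 6), so z = -5 is a simple zero of Q and P is analytic there; z = -5 is therefore a simple pole and
  Res(f, z₀) = P(z₀)/Q'(z₀).

Q'(z) = 2*z + 11, so Q'(-5) = 1.
P(-5) = 12.

Res(f, -5) = (12)/(1) = 12

Final answer: 12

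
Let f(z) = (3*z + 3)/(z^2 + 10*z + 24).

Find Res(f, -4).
-9/2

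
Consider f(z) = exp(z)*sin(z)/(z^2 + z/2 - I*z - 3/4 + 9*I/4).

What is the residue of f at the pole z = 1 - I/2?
(10/41 + 8*I/41)*exp(1 - I/2)*sin(1 - I/2)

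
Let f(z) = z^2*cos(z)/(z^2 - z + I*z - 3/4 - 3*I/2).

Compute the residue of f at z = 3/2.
Write f(z) = P(z)/Q(z) with P(z) = z^2*cos(z) and Q(z) = z^2 - z + I*z - 3/4 - 3*I/2.
The denominator factors as Q(z) = (z - 3/2)*(z + 1/2 + I), so z = 3/2 is a simple zero of Q and P is analytic there; z = 3/2 is therefore a simple pole and
  Res(f, z₀) = P(z₀)/Q'(z₀).

Q'(z) = 2*z - 1 + I, so Q'(3/2) = 2 + I.
P(3/2) = 9*cos(3/2)/4.

Res(f, 3/2) = (9*cos(3/2)/4)/(2 + I) = (9/10 - 9*I/20)*cos(3/2)

Final answer: (9/10 - 9*I/20)*cos(3/2)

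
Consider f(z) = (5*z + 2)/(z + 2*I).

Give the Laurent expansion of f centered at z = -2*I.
(2 - 10*I)/(z + 2*I) + 5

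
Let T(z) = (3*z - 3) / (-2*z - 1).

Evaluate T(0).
Substitute z = 0:
  numerator:   3*(0) - 3 = -3
  denominator: -2*(0) - 1 = -1
T(0) = (-3)/(-1) = 3

Final answer: 3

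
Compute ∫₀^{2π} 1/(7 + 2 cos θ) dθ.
2*sqrt(5)*pi/15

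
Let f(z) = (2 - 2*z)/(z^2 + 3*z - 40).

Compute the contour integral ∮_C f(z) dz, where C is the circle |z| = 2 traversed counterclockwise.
0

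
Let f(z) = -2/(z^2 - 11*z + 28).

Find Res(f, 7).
Write f(z) = P(z)/Q(z) with P(z) = -2 and Q(z) = z^2 - 11*z + 28.
The denominator factors as Q(z) = (z - 7)*(z - 4), so z = 7 is a simple zero of Q and P is analytic there; z = 7 is therefore a simple pole and
  Res(f, z₀) = P(z₀)/Q'(z₀).

Q'(z) = 2*z - 11, so Q'(7) = 3.
P(7) = -2.

Res(f, 7) = (-2)/(3) = -2/3

Final answer: -2/3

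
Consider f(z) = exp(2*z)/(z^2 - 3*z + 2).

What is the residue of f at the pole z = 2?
Write f(z) = P(z)/Q(z) with P(z) = exp(2*z) and Q(z) = z^2 - 3*z + 2.
The denominator factors as Q(z) = (z - 2)*(z - 1), so z = 2 is a simple zero of Q and P is analytic there; z = 2 is therefore a simple pole and
  Res(f, z₀) = P(z₀)/Q'(z₀).

Q'(z) = 2*z - 3, so Q'(2) = 1.
P(2) = exp(4).

Res(f, 2) = (exp(4))/(1) = exp(4)

Final answer: exp(4)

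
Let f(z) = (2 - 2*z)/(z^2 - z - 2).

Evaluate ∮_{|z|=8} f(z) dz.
-4*I*pi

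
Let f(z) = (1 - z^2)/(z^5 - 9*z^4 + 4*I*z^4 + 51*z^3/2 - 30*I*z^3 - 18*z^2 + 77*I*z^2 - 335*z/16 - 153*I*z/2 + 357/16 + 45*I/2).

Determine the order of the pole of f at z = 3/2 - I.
Factor the denominator:
  z^5 - 9*z^4 + 4*I*z^4 + 51*z^3/2 - 30*I*z^3 - 18*z^2 + 77*I*z^2 - 335*z/16 - 153*I*z/2 + 357/16 + 45*I/2 = (z - 3/2 + I)^4*(z - 3)

The numerator P(z) = 1 - z^2 has P(3/2 - I) = -1/4 + 3*I ≠ 0, so no factor of (z - 3/2 + I) cancels.
Near z = 3/2 - I we can therefore write f(z) = g(z)/(z - 3/2 + I)^4 with g analytic at 3/2 - I and g(3/2 - I) ≠ 0 (g is the numerator divided by the remaining denominator factors).

Hence z = 3/2 - I is a pole of order 4.

Final answer: 4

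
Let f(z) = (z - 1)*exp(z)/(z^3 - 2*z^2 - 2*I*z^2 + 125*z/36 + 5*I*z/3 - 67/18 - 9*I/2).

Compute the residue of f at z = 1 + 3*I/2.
(324/1105 + 837*I/1105)*exp(1 + 3*I/2)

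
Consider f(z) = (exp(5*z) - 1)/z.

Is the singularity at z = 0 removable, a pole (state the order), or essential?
Let u = z. The exponent is 5*z = 5u, so
  f = (e^(5u) - 1)/u = ((5u) + (5u)^2/2 + (5u)^3/6 + ...)/u = 5 + (25/2)*u + (125/6)*u^2 + ...
The Laurent expansion about u = 0 has no negative powers; equivalently lim_{z→0} f(z) = 5 exists and is finite.
So the singularity is removable.

Final answer: removable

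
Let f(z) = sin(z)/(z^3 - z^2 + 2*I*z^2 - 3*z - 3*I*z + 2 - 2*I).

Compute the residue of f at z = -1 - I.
(-3/10 + I/10)*sin(1 + I)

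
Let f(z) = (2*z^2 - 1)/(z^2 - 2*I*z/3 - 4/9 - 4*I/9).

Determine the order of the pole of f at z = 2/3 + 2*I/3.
Factor the denominator:
  z^2 - 2*I*z/3 - 4/9 - 4*I/9 = (z - 2/3 - 2*I/3)*(z + 2/3)

The numerator P(z) = 2*z^2 - 1 has P(2/3 + 2*I/3) = -1 + 16*I/9 ≠ 0, so no factor of (z - 2/3 - 2*I/3) cancels.
Near z = 2/3 + 2*I/3 we can therefore write f(z) = g(z)/(z - 2/3 - 2*I/3) with g analytic at 2/3 + 2*I/3 and g(2/3 + 2*I/3) ≠ 0 (g is the numerator divided by the remaining denominator factors).

Hence z = 2/3 + 2*I/3 is a pole of order 1.

Final answer: 1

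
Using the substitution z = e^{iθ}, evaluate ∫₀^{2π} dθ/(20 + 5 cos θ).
Let J = ∫₀^{2π} dθ/(20 + 5 cos θ).
Put z = e^{iθ}: then cos θ = (z + 1/z)/2, dθ = dz/(iz), and z runs once counterclockwise around |z| = 1:
  J = ∮_{|z|=1} 1/(20 + 5*(z + 1/z)/2) · dz/(iz) = (2/i) ∮_{|z|=1} dz/(5*z^2 + 40*z + 5).
The roots of 5*z^2 + 40*z + 5 are z = (-20 ± sqrt(20^2 - 5^2))/5, with sqrt(375) = 5*sqrt(15); their product is 1, so only z₊ = -4 + sqrt(15) lies inside the unit circle (z₋ = -4 - sqrt(15) lies outside).
z₊ is a simple zero of q(z) = 5*z^2 + 40*z + 5, so Res(1/q, z₊) = 1/q'(z₊) with q'(z) = 10*z + 40; and q'(z₊) = 5*(z₊ - z₋) = 10*sqrt(15).
Therefore J = (2/i) · 2πi · 1/(10*sqrt(15)) = 2*pi/(5*sqrt(15)) = 2*sqrt(15)*pi/75

Final answer: 2*sqrt(15)*pi/75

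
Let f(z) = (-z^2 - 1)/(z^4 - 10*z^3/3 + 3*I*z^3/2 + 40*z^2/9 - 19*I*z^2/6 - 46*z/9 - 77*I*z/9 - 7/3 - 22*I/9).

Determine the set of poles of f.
{-1/3, -1/3 + I, 1 - 3*I, 3 + I/2}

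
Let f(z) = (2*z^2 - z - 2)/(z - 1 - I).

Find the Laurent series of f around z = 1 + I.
(-3 + 3*I)/(z - 1 - I) + 3 + 4*I + 2*(z - 1 - I)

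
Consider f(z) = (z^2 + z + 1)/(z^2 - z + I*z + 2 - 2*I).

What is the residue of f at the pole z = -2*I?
9/10 - 7*I/10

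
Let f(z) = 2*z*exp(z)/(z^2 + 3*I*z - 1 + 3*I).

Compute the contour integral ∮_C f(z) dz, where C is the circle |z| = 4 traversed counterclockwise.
By the residue theorem, ∮_C f(z) dz = 2πi · (sum of the residues of f at the poles inside |z| = 4).

The denominator factors as (z - 1 + 3*I)*(z + 1), so the singularities of f are simple poles at z = 1 - 3*I, z = -1.
  |1 - 3*I|² = 10 < 16 = 4², so this pole is inside the contour.
  |-1|² = 1 < 16 = 4², so this pole is inside the contour.

With P(z) = 2*z*exp(z) and Q(z) = z^2 + 3*I*z - 1 + 3*I, each pole is simple, so Res(f, z₀) = P(z₀)/Q'(z₀) with Q'(z) = 2*z + 3*I.
  Res(f, 1 - 3*I) = P(1 - 3*I)/Q'(1 - 3*I) = ((2 - 6*I)*exp(1 - 3*I))/(2 - 3*I) = (22/13 - 6*I/13)*exp(1 - 3*I)
  Res(f, -1) = P(-1)/Q'(-1) = (-2*exp(-1))/(-2 + 3*I) = (4/13 + 6*I/13)*exp(-1)

Sum of residues inside C: (4/13 + 6*I/13)*exp(-1) + (22/13 - 6*I/13)*exp(1 - 3*I)
∮_C f(z) dz = 2πi · ((4/13 + 6*I/13)*exp(-1) + (22/13 - 6*I/13)*exp(1 - 3*I)) = pi*(12/13 + 44*I/13)*exp(1 - 3*I) + pi*(-12/13 + 8*I/13)*exp(-1)

Final answer: pi*(12/13 + 44*I/13)*exp(1 - 3*I) + pi*(-12/13 + 8*I/13)*exp(-1)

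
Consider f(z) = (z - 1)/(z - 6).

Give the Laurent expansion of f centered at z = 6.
5/(z - 6) + 1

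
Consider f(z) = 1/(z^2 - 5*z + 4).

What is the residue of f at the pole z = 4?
1/3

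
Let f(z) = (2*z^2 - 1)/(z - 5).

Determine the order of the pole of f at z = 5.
Factor the denominator:
  z - 5 = (z - 5)

The numerator P(z) = 2*z^2 - 1 has P(5) = 49 ≠ 0, so no factor of (z - 5) cancels.
Near z = 5 we can therefore write f(z) = g(z)/(z - 5) with g analytic at 5 and g(5) ≠ 0 (g is just the numerator).

Hence z = 5 is a pole of order 1.

Final answer: 1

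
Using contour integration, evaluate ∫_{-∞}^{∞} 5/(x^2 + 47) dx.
5*sqrt(47)*pi/47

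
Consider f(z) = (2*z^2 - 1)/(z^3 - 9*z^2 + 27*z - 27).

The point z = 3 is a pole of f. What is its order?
3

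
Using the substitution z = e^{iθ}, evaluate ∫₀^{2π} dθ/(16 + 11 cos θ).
Let J = ∫₀^{2π} dθ/(16 + 11 cos θ).
Put z = e^{iθ}: then cos θ = (z + 1/z)/2, dθ = dz/(iz), and z runs once counterclockwise around |z| = 1:
  J = ∮_{|z|=1} 1/(16 + 11*(z + 1/z)/2) · dz/(iz) = (2/i) ∮_{|z|=1} dz/(11*z^2 + 32*z + 11).
The roots of 11*z^2 + 32*z + 11 are z = (-16 ± sqrt(16^2 - 11^2))/11, with sqrt(135) = 3*sqrt(15); their product is 1, so only z₊ = -16/11 + 3*sqrt(15)/11 lies inside the unit circle (z₋ = -16/11 - 3*sqrt(15)/11 lies outside).
z₊ is a simple zero of q(z) = 11*z^2 + 32*z + 11, so Res(1/q, z₊) = 1/q'(z₊) with q'(z) = 22*z + 32; and q'(z₊) = 11*(z₊ - z₋) = 6*sqrt(15).
Therefore J = (2/i) · 2πi · 1/(6*sqrt(15)) = 2*pi/(3*sqrt(15)) = 2*sqrt(15)*pi/45

Final answer: 2*sqrt(15)*pi/45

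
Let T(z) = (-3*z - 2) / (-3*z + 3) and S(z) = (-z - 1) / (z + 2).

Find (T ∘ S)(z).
(z - 1)/(6*z + 9)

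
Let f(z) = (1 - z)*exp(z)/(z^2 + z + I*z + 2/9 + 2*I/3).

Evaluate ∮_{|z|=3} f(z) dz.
pi*(3 - I)*exp(-2/3) + pi*(-3 - I)*exp(-1/3 - I)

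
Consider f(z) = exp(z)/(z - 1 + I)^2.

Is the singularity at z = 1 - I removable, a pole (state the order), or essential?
Write f(z) = g(z)/(z - 1 + I)^2 with g(z) = exp(z).
g is entire and g(1 - I) = exp(1 - I) ≠ 0, so no factor of (z - 1 + I) cancels: the Laurent expansion of f about z = 1 - I starts at the power -2, i.e. lim_{z→z₀} (z - z₀)^2 f(z) = exp(1 - I) is finite and nonzero.
So z = 1 - I is a pole of order 2.

Final answer: pole of order 2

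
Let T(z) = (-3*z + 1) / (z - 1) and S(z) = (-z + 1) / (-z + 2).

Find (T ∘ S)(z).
-2*z + 1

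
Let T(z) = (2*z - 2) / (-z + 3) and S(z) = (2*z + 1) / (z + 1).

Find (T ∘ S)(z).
2*z/(z + 2)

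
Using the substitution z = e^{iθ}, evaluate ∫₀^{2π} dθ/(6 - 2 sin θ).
Call the integral J. The integrand is 2π-periodic and we integrate over a full period, so shifting θ does not change the value (θ → θ + π/2 turns sin θ into cos θ; θ → θ + π flips the sign of the trig term). Hence
  J = ∫₀^{2π} dθ/(6 + 2 cos θ).
Put z = e^{iθ}: then cos θ = (z + 1/z)/2, dθ = dz/(iz), and z runs once counterclockwise around |z| = 1:
  J = ∮_{|z|=1} 1/(6 + 2*(z + 1/z)/2) · dz/(iz) = (2/i) ∮_{|z|=1} dz/(2*z^2 + 12*z + 2).
The roots of 2*z^2 + 12*z + 2 are z = (-6 ± sqrt(6^2 - 2^2))/2, with sqrt(32) = 4*sqrt(2); their product is 1, so only z₊ = -3 + 2*sqrt(2) lies inside the unit circle (z₋ = -3 - 2*sqrt(2) lies outside).
z₊ is a simple zero of q(z) = 2*z^2 + 12*z + 2, so Res(1/q, z₊) = 1/q'(z₊) with q'(z) = 4*z + 12; and q'(z₊) = 2*(z₊ - z₋) = 8*sqrt(2).
Therefore J = (2/i) · 2πi · 1/(8*sqrt(2)) = 2*pi/(4*sqrt(2)) = sqrt(2)*pi/4

Final answer: sqrt(2)*pi/4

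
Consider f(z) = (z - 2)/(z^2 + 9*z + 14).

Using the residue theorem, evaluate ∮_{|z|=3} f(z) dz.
By the residue theorem, ∮_C f(z) dz = 2πi · (sum of the residues of f at the poles inside |z| = 3).

The denominator factors as (z + 7)*(z + 2), so the singularities of f are simple poles at z = -7, z = -2.
  |-7|² = 49 > 9 = 3², so this pole is outside the contour.
  |-2|² = 4 < 9 = 3², so this pole is inside the contour.

With P(z) = z - 2 and Q(z) = z^2 + 9*z + 14, each pole is simple, so Res(f, z₀) = P(z₀)/Q'(z₀) with Q'(z) = 2*z + 9.
  Res(f, -2) = P(-2)/Q'(-2) = (-4)/(5) = -4/5

∮_C f(z) dz = 2πi · (-4/5) = -8*I*pi/5

Final answer: -8*I*pi/5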